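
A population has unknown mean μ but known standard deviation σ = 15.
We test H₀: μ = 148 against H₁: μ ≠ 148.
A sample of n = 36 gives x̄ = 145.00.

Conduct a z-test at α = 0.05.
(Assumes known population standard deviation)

Answer: z = -1.2000, fail to reject H₀

Derivation:
Standard error: SE = σ/√n = 15/√36 = 2.5000
z-statistic: z = (x̄ - μ₀)/SE = (145.00 - 148)/2.5000 = -1.2000
Critical value: ±1.960
p-value = 0.2301
Decision: fail to reject H₀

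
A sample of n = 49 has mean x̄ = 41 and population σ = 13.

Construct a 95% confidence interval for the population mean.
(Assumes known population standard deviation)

Confidence level: 95%, α = 0.05
z_0.025 = 1.960
SE = σ/√n = 13/√49 = 1.8571
Margin of error = 1.960 × 1.8571 = 3.6399
CI: x̄ ± margin = 41 ± 3.6399
CI: (37.3601, 44.6399)

Answer: (37.3601, 44.6399)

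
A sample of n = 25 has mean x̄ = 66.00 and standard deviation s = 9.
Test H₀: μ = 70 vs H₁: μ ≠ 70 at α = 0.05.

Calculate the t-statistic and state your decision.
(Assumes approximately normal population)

Answer: t = -2.2222, reject H₀

Derivation:
df = n - 1 = 24
SE = s/√n = 9/√25 = 1.8000
t = (x̄ - μ₀)/SE = (66.00 - 70)/1.8000 = -2.2222
Critical value: t_{0.025,24} = ±2.064
p-value ≈ 0.0359
Decision: reject H₀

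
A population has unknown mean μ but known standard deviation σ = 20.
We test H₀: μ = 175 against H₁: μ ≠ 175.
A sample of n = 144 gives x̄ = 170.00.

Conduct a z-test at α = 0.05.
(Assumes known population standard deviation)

Answer: z = -2.9999, reject H₀

Derivation:
Standard error: SE = σ/√n = 20/√144 = 1.6667
z-statistic: z = (x̄ - μ₀)/SE = (170.00 - 175)/1.6667 = -2.9999
Critical value: ±1.960
p-value = 0.0027
Decision: reject H₀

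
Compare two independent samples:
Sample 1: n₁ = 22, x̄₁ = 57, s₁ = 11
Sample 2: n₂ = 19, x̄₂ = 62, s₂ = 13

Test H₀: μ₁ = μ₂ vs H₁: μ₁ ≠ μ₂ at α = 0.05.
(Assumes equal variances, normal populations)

Pooled variance: s²_p = [21×11² + 18×13²]/(39) = 143.1538
s_p = 11.9647
SE = s_p×√(1/n₁ + 1/n₂) = 11.9647×√(1/22 + 1/19) = 3.7472
t = (x̄₁ - x̄₂)/SE = (57 - 62)/3.7472 = -1.3343
df = 39, t-critical = ±2.023
Decision: fail to reject H₀

Answer: t = -1.3343, fail to reject H₀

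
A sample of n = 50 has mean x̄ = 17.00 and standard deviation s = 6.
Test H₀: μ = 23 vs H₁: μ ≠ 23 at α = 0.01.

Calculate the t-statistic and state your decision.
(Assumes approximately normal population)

df = n - 1 = 49
SE = s/√n = 6/√50 = 0.8485
t = (x̄ - μ₀)/SE = (17.00 - 23)/0.8485 = -7.0713
Critical value: t_{0.005,49} = ±2.680
p-value < 0.0001
Decision: reject H₀

Answer: t = -7.0713, reject H₀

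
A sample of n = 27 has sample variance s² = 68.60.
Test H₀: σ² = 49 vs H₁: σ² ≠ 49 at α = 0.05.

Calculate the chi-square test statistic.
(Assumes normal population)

Answer: χ² = 36.4000, fail to reject H₀

Derivation:
df = n - 1 = 26
χ² = (n-1)s²/σ₀² = 26×68.60/49 = 36.4000
Critical values: χ²_{0.975,26} = 13.844, χ²_{0.025,26} = 41.923
Rejection region: χ² < 13.844 or χ² > 41.923
Decision: fail to reject H₀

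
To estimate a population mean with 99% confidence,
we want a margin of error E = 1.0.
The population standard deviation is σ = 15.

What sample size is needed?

Answer: n = 1494

Derivation:
z_0.005 = 2.576
n = (z×σ/E)² = (2.576×15/1.0)²
n = 1493.0496
Round up: n = 1494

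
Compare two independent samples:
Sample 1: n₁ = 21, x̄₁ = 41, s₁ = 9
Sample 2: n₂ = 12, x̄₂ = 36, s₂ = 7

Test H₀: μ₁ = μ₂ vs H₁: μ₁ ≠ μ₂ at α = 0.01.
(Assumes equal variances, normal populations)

Pooled variance: s²_p = [20×9² + 11×7²]/(31) = 69.6452
s_p = 8.3454
SE = s_p×√(1/n₁ + 1/n₂) = 8.3454×√(1/21 + 1/12) = 3.0200
t = (x̄₁ - x̄₂)/SE = (41 - 36)/3.0200 = 1.6556
df = 31, t-critical = ±2.744
Decision: fail to reject H₀

Answer: t = 1.6556, fail to reject H₀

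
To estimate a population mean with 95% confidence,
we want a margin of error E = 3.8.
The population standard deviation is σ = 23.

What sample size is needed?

Answer: n = 141

Derivation:
z_0.025 = 1.960
n = (z×σ/E)² = (1.960×23/3.8)²
n = 140.7345
Round up: n = 141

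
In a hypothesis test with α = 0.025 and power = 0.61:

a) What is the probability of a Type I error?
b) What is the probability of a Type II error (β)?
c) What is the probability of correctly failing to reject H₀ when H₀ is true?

Answer: a) 0.025, b) 0.39, c) 0.975

Derivation:
a) Type I error probability = α = 0.025
b) Power = P(reject H₀ | H₁ true) = 1 - β = 0.61, so Type II error probability = β = 1 - Power = 0.39
c) P(fail to reject H₀ | H₀ true) = 1 - α = 0.975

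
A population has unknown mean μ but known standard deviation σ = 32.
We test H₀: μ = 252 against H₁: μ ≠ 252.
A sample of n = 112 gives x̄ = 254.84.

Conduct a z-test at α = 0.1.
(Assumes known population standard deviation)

Standard error: SE = σ/√n = 32/√112 = 3.0237
z-statistic: z = (x̄ - μ₀)/SE = (254.84 - 252)/3.0237 = 0.9392
Critical value: ±1.645
p-value = 0.3476
Decision: fail to reject H₀

Answer: z = 0.9392, fail to reject H₀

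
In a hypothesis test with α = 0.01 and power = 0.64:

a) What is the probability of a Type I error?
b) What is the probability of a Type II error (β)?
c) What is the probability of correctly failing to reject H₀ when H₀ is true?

a) Type I error probability = α = 0.01
b) Power = P(reject H₀ | H₁ true) = 1 - β = 0.64, so Type II error probability = β = 1 - Power = 0.36
c) P(fail to reject H₀ | H₀ true) = 1 - α = 0.99

Answer: a) 0.01, b) 0.36, c) 0.99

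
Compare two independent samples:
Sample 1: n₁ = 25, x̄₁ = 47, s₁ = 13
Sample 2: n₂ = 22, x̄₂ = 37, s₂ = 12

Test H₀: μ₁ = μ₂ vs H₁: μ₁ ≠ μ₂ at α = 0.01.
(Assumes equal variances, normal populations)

Pooled variance: s²_p = [24×13² + 21×12²]/(45) = 157.3333
s_p = 12.5433
SE = s_p×√(1/n₁ + 1/n₂) = 12.5433×√(1/25 + 1/22) = 3.6667
t = (x̄₁ - x̄₂)/SE = (47 - 37)/3.6667 = 2.7272
df = 45, t-critical = ±2.690
Decision: reject H₀

Answer: t = 2.7272, reject H₀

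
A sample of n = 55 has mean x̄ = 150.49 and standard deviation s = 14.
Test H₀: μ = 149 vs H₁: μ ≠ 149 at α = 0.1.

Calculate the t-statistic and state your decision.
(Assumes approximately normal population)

df = n - 1 = 54
SE = s/√n = 14/√55 = 1.8878
t = (x̄ - μ₀)/SE = (150.49 - 149)/1.8878 = 0.7893
Critical value: t_{0.05,54} = ±1.674
p-value ≈ 0.4334
Decision: fail to reject H₀

Answer: t = 0.7893, fail to reject H₀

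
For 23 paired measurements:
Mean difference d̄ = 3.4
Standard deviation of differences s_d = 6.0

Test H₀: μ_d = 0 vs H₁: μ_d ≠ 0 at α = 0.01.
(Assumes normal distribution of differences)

df = n - 1 = 22
SE = s_d/√n = 6.0/√23 = 1.2511
t = d̄/SE = 3.4/1.2511 = 2.7176
Critical value: t_{0.005,22} = ±2.819
p-value ≈ 0.0126
Decision: fail to reject H₀

Answer: t = 2.7176, fail to reject H₀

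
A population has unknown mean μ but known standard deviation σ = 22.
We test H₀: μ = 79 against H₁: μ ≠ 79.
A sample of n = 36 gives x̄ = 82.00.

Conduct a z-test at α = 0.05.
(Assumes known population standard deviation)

Standard error: SE = σ/√n = 22/√36 = 3.6667
z-statistic: z = (x̄ - μ₀)/SE = (82.00 - 79)/3.6667 = 0.8182
Critical value: ±1.960
p-value = 0.4132
Decision: fail to reject H₀

Answer: z = 0.8182, fail to reject H₀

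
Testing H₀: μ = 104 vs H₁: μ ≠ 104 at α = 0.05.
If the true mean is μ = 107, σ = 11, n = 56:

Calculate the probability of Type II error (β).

SE = σ/√n = 11/√56 = 1.4699
Critical values: μ₀ ± z_0.025×SE = 104 ± 1.960×1.4699
Acceptance region: (101.1190, 106.8810)
Under H₁ (μ = 107): z_high = (106.8810 - 107)/1.4699 = -0.0810, z_low = (101.1190 - 107)/1.4699 = -4.0010
β = P(not reject | H₁) = Φ(-0.0810) - Φ(-4.0010) ≈ 0.4677

Answer: β ≈ 0.4677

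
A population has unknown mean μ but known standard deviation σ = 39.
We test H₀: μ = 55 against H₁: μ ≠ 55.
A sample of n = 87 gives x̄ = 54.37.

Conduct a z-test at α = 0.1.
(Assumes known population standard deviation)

Standard error: SE = σ/√n = 39/√87 = 4.1812
z-statistic: z = (x̄ - μ₀)/SE = (54.37 - 55)/4.1812 = -0.1507
Critical value: ±1.645
p-value = 0.8802
Decision: fail to reject H₀

Answer: z = -0.1507, fail to reject H₀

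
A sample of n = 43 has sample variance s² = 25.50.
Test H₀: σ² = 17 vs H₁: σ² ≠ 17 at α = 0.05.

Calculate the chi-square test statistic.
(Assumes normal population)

Answer: χ² = 63.0000, reject H₀

Derivation:
df = n - 1 = 42
χ² = (n-1)s²/σ₀² = 42×25.50/17 = 63.0000
Critical values: χ²_{0.975,42} = 25.999, χ²_{0.025,42} = 61.777
Rejection region: χ² < 25.999 or χ² > 61.777
Decision: reject H₀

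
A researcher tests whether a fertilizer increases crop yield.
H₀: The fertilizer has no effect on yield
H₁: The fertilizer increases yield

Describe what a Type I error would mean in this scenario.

Answer: Concluding the fertilizer works when it doesn't

Derivation:
Type I error: rejecting H₀ when it is actually true (false positive).
Type II error: failing to reject H₀ when H₁ is actually true (false negative).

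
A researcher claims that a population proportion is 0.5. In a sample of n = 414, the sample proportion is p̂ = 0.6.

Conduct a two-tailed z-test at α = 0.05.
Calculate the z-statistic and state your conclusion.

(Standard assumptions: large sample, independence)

Answer: z = 4.0693, reject H₀

Derivation:
H₀: p = 0.5, H₁: p ≠ 0.5
Standard error: SE = √(p₀(1-p₀)/n) = √(0.5×0.5/414) = 0.024574
z-statistic: z = (p̂ - p₀)/SE = (0.6 - 0.5)/0.024574 = 4.0693
Critical value: z_0.025 = ±1.960
p-value < 0.0001
Decision: reject H₀ at α = 0.05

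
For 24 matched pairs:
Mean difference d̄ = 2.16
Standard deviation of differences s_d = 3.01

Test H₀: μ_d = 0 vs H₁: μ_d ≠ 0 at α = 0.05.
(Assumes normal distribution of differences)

df = n - 1 = 23
SE = s_d/√n = 3.01/√24 = 0.6144
t = d̄/SE = 2.16/0.6144 = 3.5156
Critical value: t_{0.025,23} = ±2.069
p-value ≈ 0.0019
Decision: reject H₀

Answer: t = 3.5156, reject H₀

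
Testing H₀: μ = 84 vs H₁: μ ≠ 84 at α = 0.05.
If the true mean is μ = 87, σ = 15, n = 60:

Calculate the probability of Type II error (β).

Answer: β ≈ 0.6592

Derivation:
SE = σ/√n = 15/√60 = 1.9365
Critical values: μ₀ ± z_0.025×SE = 84 ± 1.960×1.9365
Acceptance region: (80.2045, 87.7955)
Under H₁ (μ = 87): z_high = (87.7955 - 87)/1.9365 = 0.4108, z_low = (80.2045 - 87)/1.9365 = -3.5092
β = P(not reject | H₁) = Φ(0.4108) - Φ(-3.5092) ≈ 0.6592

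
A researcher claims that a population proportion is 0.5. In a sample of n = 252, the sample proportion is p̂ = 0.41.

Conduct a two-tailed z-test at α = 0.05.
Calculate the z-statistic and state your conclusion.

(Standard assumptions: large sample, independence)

Answer: z = -2.8574, reject H₀

Derivation:
H₀: p = 0.5, H₁: p ≠ 0.5
Standard error: SE = √(p₀(1-p₀)/n) = √(0.5×0.5/252) = 0.031497
z-statistic: z = (p̂ - p₀)/SE = (0.41 - 0.5)/0.031497 = -2.8574
Critical value: z_0.025 = ±1.960
p-value = 0.0043
Decision: reject H₀ at α = 0.05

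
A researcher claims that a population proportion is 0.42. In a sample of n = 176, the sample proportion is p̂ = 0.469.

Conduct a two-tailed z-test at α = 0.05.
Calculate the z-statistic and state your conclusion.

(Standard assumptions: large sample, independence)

Answer: z = 1.3171, fail to reject H₀

Derivation:
H₀: p = 0.42, H₁: p ≠ 0.42
Standard error: SE = √(p₀(1-p₀)/n) = √(0.42×0.58/176) = 0.037203
z-statistic: z = (p̂ - p₀)/SE = (0.469 - 0.42)/0.037203 = 1.3171
Critical value: z_0.025 = ±1.960
p-value = 0.1878
Decision: fail to reject H₀ at α = 0.05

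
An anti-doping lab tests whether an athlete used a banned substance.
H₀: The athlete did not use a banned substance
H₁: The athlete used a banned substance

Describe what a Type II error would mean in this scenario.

Answer: Failing to detect doping in an athlete who used a banned substance

Derivation:
Type I error (α): Rejecting H₀ when H₀ is true
Type II error (β): Failing to reject H₀ when H₁ is true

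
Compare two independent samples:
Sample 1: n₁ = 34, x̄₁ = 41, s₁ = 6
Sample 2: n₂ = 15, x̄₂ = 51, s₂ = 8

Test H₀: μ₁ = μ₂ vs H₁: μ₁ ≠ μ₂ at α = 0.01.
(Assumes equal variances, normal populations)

Pooled variance: s²_p = [33×6² + 14×8²]/(47) = 44.3404
s_p = 6.6589
SE = s_p×√(1/n₁ + 1/n₂) = 6.6589×√(1/34 + 1/15) = 2.0640
t = (x̄₁ - x̄₂)/SE = (41 - 51)/2.0640 = -4.8450
df = 47, t-critical = ±2.685
Decision: reject H₀

Answer: t = -4.8450, reject H₀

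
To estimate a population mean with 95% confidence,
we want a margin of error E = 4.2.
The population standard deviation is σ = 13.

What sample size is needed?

z_0.025 = 1.960
n = (z×σ/E)² = (1.960×13/4.2)²
n = 36.8044
Round up: n = 37

Answer: n = 37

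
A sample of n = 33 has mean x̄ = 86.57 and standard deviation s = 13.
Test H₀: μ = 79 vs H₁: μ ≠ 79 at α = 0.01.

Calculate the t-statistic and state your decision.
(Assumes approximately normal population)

Answer: t = 3.3451, reject H₀

Derivation:
df = n - 1 = 32
SE = s/√n = 13/√33 = 2.2630
t = (x̄ - μ₀)/SE = (86.57 - 79)/2.2630 = 3.3451
Critical value: t_{0.005,32} = ±2.738
p-value ≈ 0.0021
Decision: reject H₀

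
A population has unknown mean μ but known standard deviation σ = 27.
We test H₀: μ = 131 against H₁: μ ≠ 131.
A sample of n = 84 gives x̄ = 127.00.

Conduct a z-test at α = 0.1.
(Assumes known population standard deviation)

Standard error: SE = σ/√n = 27/√84 = 2.9459
z-statistic: z = (x̄ - μ₀)/SE = (127.00 - 131)/2.9459 = -1.3578
Critical value: ±1.645
p-value = 0.1745
Decision: fail to reject H₀

Answer: z = -1.3578, fail to reject H₀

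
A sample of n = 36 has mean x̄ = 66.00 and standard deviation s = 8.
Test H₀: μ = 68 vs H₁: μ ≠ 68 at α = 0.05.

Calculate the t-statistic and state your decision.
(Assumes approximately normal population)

df = n - 1 = 35
SE = s/√n = 8/√36 = 1.3333
t = (x̄ - μ₀)/SE = (66.00 - 68)/1.3333 = -1.5000
Critical value: t_{0.025,35} = ±2.030
p-value ≈ 0.1426
Decision: fail to reject H₀

Answer: t = -1.5000, fail to reject H₀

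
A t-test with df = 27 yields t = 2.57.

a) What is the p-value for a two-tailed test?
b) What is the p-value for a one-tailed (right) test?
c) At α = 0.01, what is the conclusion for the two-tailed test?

Using t-distribution with df = 27:
a) Two-tailed: p = 2×P(T > 2.57) = 0.0160
b) One-tailed: p = P(T > 2.57) = 0.0080
c) 0.0160 ≥ 0.01, fail to reject H₀

Answer: a) 0.0160, b) 0.0080, c) fail to reject H₀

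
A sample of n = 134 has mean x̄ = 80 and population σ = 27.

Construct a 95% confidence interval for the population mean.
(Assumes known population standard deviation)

Confidence level: 95%, α = 0.05
z_0.025 = 1.960
SE = σ/√n = 27/√134 = 2.3324
Margin of error = 1.960 × 2.3324 = 4.5715
CI: x̄ ± margin = 80 ± 4.5715
CI: (75.4285, 84.5715)

Answer: (75.4285, 84.5715)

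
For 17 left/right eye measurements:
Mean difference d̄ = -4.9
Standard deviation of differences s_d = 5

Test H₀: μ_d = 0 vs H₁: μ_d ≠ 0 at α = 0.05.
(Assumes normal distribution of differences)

Answer: t = -4.0406, reject H₀

Derivation:
df = n - 1 = 16
SE = s_d/√n = 5/√17 = 1.2127
t = d̄/SE = -4.9/1.2127 = -4.0406
Critical value: t_{0.025,16} = ±2.120
p-value ≈ 0.0009
Decision: reject H₀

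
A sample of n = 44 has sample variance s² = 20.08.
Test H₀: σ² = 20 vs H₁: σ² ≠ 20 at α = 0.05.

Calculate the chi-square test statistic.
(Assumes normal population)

df = n - 1 = 43
χ² = (n-1)s²/σ₀² = 43×20.08/20 = 43.1720
Critical values: χ²_{0.975,43} = 26.785, χ²_{0.025,43} = 62.990
Rejection region: χ² < 26.785 or χ² > 62.990
Decision: fail to reject H₀

Answer: χ² = 43.1720, fail to reject H₀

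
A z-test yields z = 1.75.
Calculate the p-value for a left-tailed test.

Answer: p-value ≈ 0.9599

Derivation:
For z = 1.75:
p = P(Z < 1.75) = Φ(1.75) = 0.9599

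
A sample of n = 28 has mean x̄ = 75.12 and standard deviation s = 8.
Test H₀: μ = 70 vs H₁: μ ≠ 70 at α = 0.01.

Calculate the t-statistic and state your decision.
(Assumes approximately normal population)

df = n - 1 = 27
SE = s/√n = 8/√28 = 1.5119
t = (x̄ - μ₀)/SE = (75.12 - 70)/1.5119 = 3.3865
Critical value: t_{0.005,27} = ±2.771
p-value ≈ 0.0022
Decision: reject H₀

Answer: t = 3.3865, reject H₀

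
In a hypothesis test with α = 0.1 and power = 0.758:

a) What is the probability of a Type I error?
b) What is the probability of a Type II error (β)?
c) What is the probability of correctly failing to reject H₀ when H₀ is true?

Answer: a) 0.1, b) 0.242, c) 0.9

Derivation:
a) Type I error probability = α = 0.1
b) Power = P(reject H₀ | H₁ true) = 1 - β = 0.758, so Type II error probability = β = 1 - Power = 0.242
c) P(fail to reject H₀ | H₀ true) = 1 - α = 0.9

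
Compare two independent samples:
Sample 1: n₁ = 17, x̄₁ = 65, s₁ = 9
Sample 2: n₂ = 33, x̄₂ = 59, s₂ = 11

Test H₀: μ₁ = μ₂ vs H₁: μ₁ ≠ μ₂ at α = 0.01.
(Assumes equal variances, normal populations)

Answer: t = 1.9369, fail to reject H₀

Derivation:
Pooled variance: s²_p = [16×9² + 32×11²]/(48) = 107.6667
s_p = 10.3763
SE = s_p×√(1/n₁ + 1/n₂) = 10.3763×√(1/17 + 1/33) = 3.0977
t = (x̄₁ - x̄₂)/SE = (65 - 59)/3.0977 = 1.9369
df = 48, t-critical = ±2.682
Decision: fail to reject H₀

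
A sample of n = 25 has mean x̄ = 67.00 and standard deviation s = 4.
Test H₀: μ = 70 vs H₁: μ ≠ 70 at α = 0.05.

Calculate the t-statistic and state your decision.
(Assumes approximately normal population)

Answer: t = -3.7500, reject H₀

Derivation:
df = n - 1 = 24
SE = s/√n = 4/√25 = 0.8000
t = (x̄ - μ₀)/SE = (67.00 - 70)/0.8000 = -3.7500
Critical value: t_{0.025,24} = ±2.064
p-value ≈ 0.0010
Decision: reject H₀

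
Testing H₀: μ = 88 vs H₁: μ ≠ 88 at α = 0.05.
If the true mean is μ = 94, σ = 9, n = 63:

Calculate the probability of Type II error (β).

SE = σ/√n = 9/√63 = 1.1339
Critical values: μ₀ ± z_0.025×SE = 88 ± 1.960×1.1339
Acceptance region: (85.7776, 90.2224)
Under H₁ (μ = 94): z_high = (90.2224 - 94)/1.1339 = -3.3315, z_low = (85.7776 - 94)/1.1339 = -7.2514
β = P(not reject | H₁) = Φ(-3.3315) - Φ(-7.2514) ≈ 0.0004

Answer: β ≈ 0.0004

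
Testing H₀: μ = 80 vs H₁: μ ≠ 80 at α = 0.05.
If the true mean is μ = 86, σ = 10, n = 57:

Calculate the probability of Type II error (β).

Answer: β ≈ 0.0051

Derivation:
SE = σ/√n = 10/√57 = 1.3245
Critical values: μ₀ ± z_0.025×SE = 80 ± 1.960×1.3245
Acceptance region: (77.4040, 82.5960)
Under H₁ (μ = 86): z_high = (82.5960 - 86)/1.3245 = -2.5700, z_low = (77.4040 - 86)/1.3245 = -6.4900
β = P(not reject | H₁) = Φ(-2.5700) - Φ(-6.4900) ≈ 0.0051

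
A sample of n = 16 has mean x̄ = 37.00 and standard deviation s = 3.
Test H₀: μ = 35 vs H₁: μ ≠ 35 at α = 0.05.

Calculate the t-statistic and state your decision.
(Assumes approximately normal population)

Answer: t = 2.6667, reject H₀

Derivation:
df = n - 1 = 15
SE = s/√n = 3/√16 = 0.7500
t = (x̄ - μ₀)/SE = (37.00 - 35)/0.7500 = 2.6667
Critical value: t_{0.025,15} = ±2.131
p-value ≈ 0.0176
Decision: reject H₀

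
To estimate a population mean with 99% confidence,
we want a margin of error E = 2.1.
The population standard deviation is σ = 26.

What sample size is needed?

Answer: n = 1018

Derivation:
z_0.005 = 2.576
n = (z×σ/E)² = (2.576×26/2.1)²
n = 1017.1847
Round up: n = 1018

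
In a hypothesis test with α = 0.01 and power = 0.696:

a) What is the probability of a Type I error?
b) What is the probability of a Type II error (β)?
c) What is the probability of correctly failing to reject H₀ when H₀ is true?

a) Type I error probability = α = 0.01
b) Power = P(reject H₀ | H₁ true) = 1 - β = 0.696, so Type II error probability = β = 1 - Power = 0.304
c) P(fail to reject H₀ | H₀ true) = 1 - α = 0.99

Answer: a) 0.01, b) 0.304, c) 0.99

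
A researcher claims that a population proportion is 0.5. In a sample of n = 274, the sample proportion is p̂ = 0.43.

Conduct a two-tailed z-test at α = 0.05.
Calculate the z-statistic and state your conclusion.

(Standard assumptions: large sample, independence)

Answer: z = -2.3174, reject H₀

Derivation:
H₀: p = 0.5, H₁: p ≠ 0.5
Standard error: SE = √(p₀(1-p₀)/n) = √(0.5×0.5/274) = 0.030206
z-statistic: z = (p̂ - p₀)/SE = (0.43 - 0.5)/0.030206 = -2.3174
Critical value: z_0.025 = ±1.960
p-value = 0.0205
Decision: reject H₀ at α = 0.05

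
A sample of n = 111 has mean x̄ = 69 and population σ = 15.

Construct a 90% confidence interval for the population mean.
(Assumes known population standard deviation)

Confidence level: 90%, α = 0.1
z_0.05 = 1.645
SE = σ/√n = 15/√111 = 1.4237
Margin of error = 1.645 × 1.4237 = 2.3420
CI: x̄ ± margin = 69 ± 2.3420
CI: (66.6580, 71.3420)

Answer: (66.6580, 71.3420)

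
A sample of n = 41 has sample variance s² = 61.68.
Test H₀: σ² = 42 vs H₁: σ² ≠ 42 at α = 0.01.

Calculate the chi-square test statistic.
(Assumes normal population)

Answer: χ² = 58.7429, fail to reject H₀

Derivation:
df = n - 1 = 40
χ² = (n-1)s²/σ₀² = 40×61.68/42 = 58.7429
Critical values: χ²_{0.995,40} = 20.707, χ²_{0.005,40} = 66.766
Rejection region: χ² < 20.707 or χ² > 66.766
Decision: fail to reject H₀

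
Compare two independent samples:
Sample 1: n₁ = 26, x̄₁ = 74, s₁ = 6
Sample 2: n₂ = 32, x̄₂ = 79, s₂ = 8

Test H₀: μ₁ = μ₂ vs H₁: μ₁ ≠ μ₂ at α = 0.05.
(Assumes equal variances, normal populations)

Pooled variance: s²_p = [25×6² + 31×8²]/(56) = 51.5000
s_p = 7.1764
SE = s_p×√(1/n₁ + 1/n₂) = 7.1764×√(1/26 + 1/32) = 1.8948
t = (x̄₁ - x̄₂)/SE = (74 - 79)/1.8948 = -2.6388
df = 56, t-critical = ±2.003
Decision: reject H₀

Answer: t = -2.6388, reject H₀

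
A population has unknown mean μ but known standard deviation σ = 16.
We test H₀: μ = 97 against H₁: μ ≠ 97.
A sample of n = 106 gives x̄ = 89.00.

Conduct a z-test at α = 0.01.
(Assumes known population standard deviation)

Answer: z = -5.1477, reject H₀

Derivation:
Standard error: SE = σ/√n = 16/√106 = 1.5541
z-statistic: z = (x̄ - μ₀)/SE = (89.00 - 97)/1.5541 = -5.1477
Critical value: ±2.576
p-value < 0.0001
Decision: reject H₀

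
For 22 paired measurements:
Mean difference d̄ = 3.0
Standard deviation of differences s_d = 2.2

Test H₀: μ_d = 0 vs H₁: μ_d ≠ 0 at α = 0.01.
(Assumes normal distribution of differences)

Answer: t = 6.3966, reject H₀

Derivation:
df = n - 1 = 21
SE = s_d/√n = 2.2/√22 = 0.4690
t = d̄/SE = 3.0/0.4690 = 6.3966
Critical value: t_{0.005,21} = ±2.831
p-value < 0.0001
Decision: reject H₀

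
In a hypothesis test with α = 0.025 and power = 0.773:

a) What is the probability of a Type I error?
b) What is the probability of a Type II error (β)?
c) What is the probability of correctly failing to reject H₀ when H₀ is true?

a) Type I error probability = α = 0.025
b) Power = P(reject H₀ | H₁ true) = 1 - β = 0.773, so Type II error probability = β = 1 - Power = 0.227
c) P(fail to reject H₀ | H₀ true) = 1 - α = 0.975

Answer: a) 0.025, b) 0.227, c) 0.975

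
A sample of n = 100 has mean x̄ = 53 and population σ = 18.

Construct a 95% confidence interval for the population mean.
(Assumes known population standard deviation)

Confidence level: 95%, α = 0.05
z_0.025 = 1.960
SE = σ/√n = 18/√100 = 1.8000
Margin of error = 1.960 × 1.8000 = 3.5280
CI: x̄ ± margin = 53 ± 3.5280
CI: (49.4720, 56.5280)

Answer: (49.4720, 56.5280)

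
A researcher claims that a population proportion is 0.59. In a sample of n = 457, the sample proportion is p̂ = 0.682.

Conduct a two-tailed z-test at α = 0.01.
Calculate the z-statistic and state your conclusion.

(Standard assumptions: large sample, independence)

Answer: z = 3.9988, reject H₀

Derivation:
H₀: p = 0.59, H₁: p ≠ 0.59
Standard error: SE = √(p₀(1-p₀)/n) = √(0.59×0.41/457) = 0.023007
z-statistic: z = (p̂ - p₀)/SE = (0.682 - 0.59)/0.023007 = 3.9988
Critical value: z_0.005 = ±2.576
p-value = 0.0001
Decision: reject H₀ at α = 0.01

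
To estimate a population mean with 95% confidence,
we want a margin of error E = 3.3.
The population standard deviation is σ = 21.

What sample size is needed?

z_0.025 = 1.960
n = (z×σ/E)² = (1.960×21/3.3)²
n = 155.5689
Round up: n = 156

Answer: n = 156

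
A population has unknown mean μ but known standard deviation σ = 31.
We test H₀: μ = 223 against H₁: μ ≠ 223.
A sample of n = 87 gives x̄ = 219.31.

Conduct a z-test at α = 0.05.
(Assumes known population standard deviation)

Standard error: SE = σ/√n = 31/√87 = 3.3235
z-statistic: z = (x̄ - μ₀)/SE = (219.31 - 223)/3.3235 = -1.1103
Critical value: ±1.960
p-value = 0.2669
Decision: fail to reject H₀

Answer: z = -1.1103, fail to reject H₀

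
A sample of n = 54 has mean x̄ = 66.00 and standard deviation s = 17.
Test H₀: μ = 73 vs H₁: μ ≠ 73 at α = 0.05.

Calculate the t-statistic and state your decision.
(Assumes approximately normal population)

Answer: t = -3.0258, reject H₀

Derivation:
df = n - 1 = 53
SE = s/√n = 17/√54 = 2.3134
t = (x̄ - μ₀)/SE = (66.00 - 73)/2.3134 = -3.0258
Critical value: t_{0.025,53} = ±2.006
p-value ≈ 0.0038
Decision: reject H₀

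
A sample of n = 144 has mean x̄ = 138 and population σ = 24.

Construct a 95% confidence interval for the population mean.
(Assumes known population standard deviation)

Answer: (134.0800, 141.9200)

Derivation:
Confidence level: 95%, α = 0.05
z_0.025 = 1.960
SE = σ/√n = 24/√144 = 2.0000
Margin of error = 1.960 × 2.0000 = 3.9200
CI: x̄ ± margin = 138 ± 3.9200
CI: (134.0800, 141.9200)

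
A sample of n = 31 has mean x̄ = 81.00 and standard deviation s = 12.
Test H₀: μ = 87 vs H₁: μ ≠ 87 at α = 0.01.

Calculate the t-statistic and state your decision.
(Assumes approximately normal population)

Answer: t = -2.7838, reject H₀

Derivation:
df = n - 1 = 30
SE = s/√n = 12/√31 = 2.1553
t = (x̄ - μ₀)/SE = (81.00 - 87)/2.1553 = -2.7838
Critical value: t_{0.005,30} = ±2.750
p-value ≈ 0.0092
Decision: reject H₀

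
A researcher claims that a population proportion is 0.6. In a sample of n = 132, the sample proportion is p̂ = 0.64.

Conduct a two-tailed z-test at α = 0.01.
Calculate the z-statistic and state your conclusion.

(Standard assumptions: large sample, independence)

Answer: z = 0.9381, fail to reject H₀

Derivation:
H₀: p = 0.6, H₁: p ≠ 0.6
Standard error: SE = √(p₀(1-p₀)/n) = √(0.6×0.4/132) = 0.042640
z-statistic: z = (p̂ - p₀)/SE = (0.64 - 0.6)/0.042640 = 0.9381
Critical value: z_0.005 = ±2.576
p-value = 0.3482
Decision: fail to reject H₀ at α = 0.01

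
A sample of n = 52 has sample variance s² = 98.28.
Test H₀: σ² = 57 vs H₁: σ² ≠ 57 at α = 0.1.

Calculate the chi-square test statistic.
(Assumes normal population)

Answer: χ² = 87.9347, reject H₀

Derivation:
df = n - 1 = 51
χ² = (n-1)s²/σ₀² = 51×98.28/57 = 87.9347
Critical values: χ²_{0.95,51} = 35.600, χ²_{0.05,51} = 68.669
Rejection region: χ² < 35.600 or χ² > 68.669
Decision: reject H₀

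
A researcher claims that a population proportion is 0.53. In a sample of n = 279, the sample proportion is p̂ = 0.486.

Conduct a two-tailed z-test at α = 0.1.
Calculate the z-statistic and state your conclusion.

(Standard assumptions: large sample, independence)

Answer: z = -1.4726, fail to reject H₀

Derivation:
H₀: p = 0.53, H₁: p ≠ 0.53
Standard error: SE = √(p₀(1-p₀)/n) = √(0.53×0.47/279) = 0.029880
z-statistic: z = (p̂ - p₀)/SE = (0.486 - 0.53)/0.029880 = -1.4726
Critical value: z_0.05 = ±1.645
p-value = 0.1409
Decision: fail to reject H₀ at α = 0.1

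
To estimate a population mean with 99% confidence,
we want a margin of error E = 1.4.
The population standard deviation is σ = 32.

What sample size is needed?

Answer: n = 3467

Derivation:
z_0.005 = 2.576
n = (z×σ/E)² = (2.576×32/1.4)²
n = 3466.8544
Round up: n = 3467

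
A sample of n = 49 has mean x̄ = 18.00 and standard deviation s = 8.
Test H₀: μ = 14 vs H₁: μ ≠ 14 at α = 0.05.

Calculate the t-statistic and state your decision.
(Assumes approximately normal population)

df = n - 1 = 48
SE = s/√n = 8/√49 = 1.1429
t = (x̄ - μ₀)/SE = (18.00 - 14)/1.1429 = 3.4999
Critical value: t_{0.025,48} = ±2.011
p-value ≈ 0.0010
Decision: reject H₀

Answer: t = 3.4999, reject H₀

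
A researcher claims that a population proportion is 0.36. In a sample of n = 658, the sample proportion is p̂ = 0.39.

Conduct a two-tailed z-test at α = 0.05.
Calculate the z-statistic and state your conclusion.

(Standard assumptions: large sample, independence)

H₀: p = 0.36, H₁: p ≠ 0.36
Standard error: SE = √(p₀(1-p₀)/n) = √(0.36×0.64/658) = 0.018712
z-statistic: z = (p̂ - p₀)/SE = (0.39 - 0.36)/0.018712 = 1.6032
Critical value: z_0.025 = ±1.960
p-value = 0.1089
Decision: fail to reject H₀ at α = 0.05

Answer: z = 1.6032, fail to reject H₀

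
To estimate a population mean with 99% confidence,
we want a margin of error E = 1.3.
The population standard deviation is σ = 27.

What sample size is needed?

z_0.005 = 2.576
n = (z×σ/E)² = (2.576×27/1.3)²
n = 2862.4146
Round up: n = 2863

Answer: n = 2863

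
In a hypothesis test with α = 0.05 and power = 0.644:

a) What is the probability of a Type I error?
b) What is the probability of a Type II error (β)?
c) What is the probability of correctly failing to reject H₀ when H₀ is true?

Answer: a) 0.05, b) 0.356, c) 0.95

Derivation:
a) Type I error probability = α = 0.05
b) Power = P(reject H₀ | H₁ true) = 1 - β = 0.644, so Type II error probability = β = 1 - Power = 0.356
c) P(fail to reject H₀ | H₀ true) = 1 - α = 0.95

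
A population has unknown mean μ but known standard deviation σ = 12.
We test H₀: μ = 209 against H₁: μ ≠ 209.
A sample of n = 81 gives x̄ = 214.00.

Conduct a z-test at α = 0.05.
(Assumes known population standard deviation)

Answer: z = 3.7501, reject H₀

Derivation:
Standard error: SE = σ/√n = 12/√81 = 1.3333
z-statistic: z = (x̄ - μ₀)/SE = (214.00 - 209)/1.3333 = 3.7501
Critical value: ±1.960
p-value = 0.0002
Decision: reject H₀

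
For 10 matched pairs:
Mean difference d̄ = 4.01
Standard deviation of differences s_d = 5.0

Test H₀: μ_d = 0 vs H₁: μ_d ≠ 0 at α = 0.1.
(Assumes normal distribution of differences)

df = n - 1 = 9
SE = s_d/√n = 5.0/√10 = 1.5811
t = d̄/SE = 4.01/1.5811 = 2.5362
Critical value: t_{0.05,9} = ±1.833
p-value ≈ 0.0319
Decision: reject H₀

Answer: t = 2.5362, reject H₀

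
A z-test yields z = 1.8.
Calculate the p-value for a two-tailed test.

For z = 1.8:
p = 2×P(Z > |1.8|) = 2×(1 - Φ(1.8)) = 0.0719

Answer: p-value ≈ 0.0719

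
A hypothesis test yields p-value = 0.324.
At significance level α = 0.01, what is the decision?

Compare p-value to α:
0.324 ≥ 0.01
Decision: fail to reject H₀

Answer: fail to reject H₀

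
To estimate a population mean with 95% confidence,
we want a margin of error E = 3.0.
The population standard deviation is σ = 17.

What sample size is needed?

z_0.025 = 1.960
n = (z×σ/E)² = (1.960×17/3.0)²
n = 123.3580
Round up: n = 124

Answer: n = 124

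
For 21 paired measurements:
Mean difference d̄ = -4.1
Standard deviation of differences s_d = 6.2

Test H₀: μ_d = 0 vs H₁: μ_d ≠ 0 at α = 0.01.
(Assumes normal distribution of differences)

df = n - 1 = 20
SE = s_d/√n = 6.2/√21 = 1.3530
t = d̄/SE = -4.1/1.3530 = -3.0303
Critical value: t_{0.005,20} = ±2.845
p-value ≈ 0.0066
Decision: reject H₀

Answer: t = -3.0303, reject H₀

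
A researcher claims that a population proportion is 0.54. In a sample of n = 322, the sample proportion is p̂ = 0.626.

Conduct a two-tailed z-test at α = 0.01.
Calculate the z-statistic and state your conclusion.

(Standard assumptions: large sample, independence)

H₀: p = 0.54, H₁: p ≠ 0.54
Standard error: SE = √(p₀(1-p₀)/n) = √(0.54×0.46/322) = 0.027775
z-statistic: z = (p̂ - p₀)/SE = (0.626 - 0.54)/0.027775 = 3.0963
Critical value: z_0.005 = ±2.576
p-value = 0.0020
Decision: reject H₀ at α = 0.01

Answer: z = 3.0963, reject H₀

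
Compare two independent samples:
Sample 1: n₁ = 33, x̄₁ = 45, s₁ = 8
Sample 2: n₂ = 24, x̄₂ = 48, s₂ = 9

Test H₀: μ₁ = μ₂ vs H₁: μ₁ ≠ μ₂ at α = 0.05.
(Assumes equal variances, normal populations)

Answer: t = -1.3261, fail to reject H₀

Derivation:
Pooled variance: s²_p = [32×8² + 23×9²]/(55) = 71.1091
s_p = 8.4326
SE = s_p×√(1/n₁ + 1/n₂) = 8.4326×√(1/33 + 1/24) = 2.2622
t = (x̄₁ - x̄₂)/SE = (45 - 48)/2.2622 = -1.3261
df = 55, t-critical = ±2.004
Decision: fail to reject H₀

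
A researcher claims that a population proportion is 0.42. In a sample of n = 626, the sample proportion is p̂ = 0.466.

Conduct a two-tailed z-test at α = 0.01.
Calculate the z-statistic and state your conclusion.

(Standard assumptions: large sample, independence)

Answer: z = 2.3318, fail to reject H₀

Derivation:
H₀: p = 0.42, H₁: p ≠ 0.42
Standard error: SE = √(p₀(1-p₀)/n) = √(0.42×0.58/626) = 0.019727
z-statistic: z = (p̂ - p₀)/SE = (0.466 - 0.42)/0.019727 = 2.3318
Critical value: z_0.005 = ±2.576
p-value = 0.0197
Decision: fail to reject H₀ at α = 0.01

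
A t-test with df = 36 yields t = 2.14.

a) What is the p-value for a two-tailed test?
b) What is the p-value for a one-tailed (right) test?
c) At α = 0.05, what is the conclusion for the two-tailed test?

Using t-distribution with df = 36:
a) Two-tailed: p = 2×P(T > 2.14) = 0.0392
b) One-tailed: p = P(T > 2.14) = 0.0196
c) 0.0392 < 0.05, reject H₀

Answer: a) 0.0392, b) 0.0196, c) reject H₀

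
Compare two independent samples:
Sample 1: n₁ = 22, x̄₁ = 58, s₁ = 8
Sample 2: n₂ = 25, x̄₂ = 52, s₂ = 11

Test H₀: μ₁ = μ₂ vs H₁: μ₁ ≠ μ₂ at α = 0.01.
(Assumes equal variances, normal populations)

Pooled variance: s²_p = [21×8² + 24×11²]/(45) = 94.4000
s_p = 9.7160
SE = s_p×√(1/n₁ + 1/n₂) = 9.7160×√(1/22 + 1/25) = 2.8402
t = (x̄₁ - x̄₂)/SE = (58 - 52)/2.8402 = 2.1125
df = 45, t-critical = ±2.690
Decision: fail to reject H₀

Answer: t = 2.1125, fail to reject H₀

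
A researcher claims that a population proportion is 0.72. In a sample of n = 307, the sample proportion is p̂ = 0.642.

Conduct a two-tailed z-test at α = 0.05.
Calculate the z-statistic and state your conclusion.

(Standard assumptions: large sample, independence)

Answer: z = -3.0438, reject H₀

Derivation:
H₀: p = 0.72, H₁: p ≠ 0.72
Standard error: SE = √(p₀(1-p₀)/n) = √(0.72×0.28/307) = 0.025626
z-statistic: z = (p̂ - p₀)/SE = (0.642 - 0.72)/0.025626 = -3.0438
Critical value: z_0.025 = ±1.960
p-value = 0.0023
Decision: reject H₀ at α = 0.05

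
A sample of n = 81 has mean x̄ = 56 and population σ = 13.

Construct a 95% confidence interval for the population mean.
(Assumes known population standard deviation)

Confidence level: 95%, α = 0.05
z_0.025 = 1.960
SE = σ/√n = 13/√81 = 1.4444
Margin of error = 1.960 × 1.4444 = 2.8310
CI: x̄ ± margin = 56 ± 2.8310
CI: (53.1690, 58.8310)

Answer: (53.1690, 58.8310)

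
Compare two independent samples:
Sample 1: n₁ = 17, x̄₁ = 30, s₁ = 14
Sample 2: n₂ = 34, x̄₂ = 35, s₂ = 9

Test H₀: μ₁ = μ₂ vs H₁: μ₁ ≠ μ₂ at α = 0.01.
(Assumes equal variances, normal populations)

Answer: t = -1.5460, fail to reject H₀

Derivation:
Pooled variance: s²_p = [16×14² + 33×9²]/(49) = 118.5510
s_p = 10.8881
SE = s_p×√(1/n₁ + 1/n₂) = 10.8881×√(1/17 + 1/34) = 3.2342
t = (x̄₁ - x̄₂)/SE = (30 - 35)/3.2342 = -1.5460
df = 49, t-critical = ±2.680
Decision: fail to reject H₀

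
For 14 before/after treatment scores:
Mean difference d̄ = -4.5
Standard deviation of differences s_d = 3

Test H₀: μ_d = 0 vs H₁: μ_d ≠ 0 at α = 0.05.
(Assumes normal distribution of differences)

Answer: t = -5.6124, reject H₀

Derivation:
df = n - 1 = 13
SE = s_d/√n = 3/√14 = 0.8018
t = d̄/SE = -4.5/0.8018 = -5.6124
Critical value: t_{0.025,13} = ±2.160
p-value ≈ 0.0001
Decision: reject H₀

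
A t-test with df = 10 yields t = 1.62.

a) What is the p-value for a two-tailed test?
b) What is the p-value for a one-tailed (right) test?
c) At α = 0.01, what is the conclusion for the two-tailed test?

Answer: a) 0.1363, b) 0.0682, c) fail to reject H₀

Derivation:
Using t-distribution with df = 10:
a) Two-tailed: p = 2×P(T > 1.62) = 0.1363
b) One-tailed: p = P(T > 1.62) = 0.0682
c) 0.1363 ≥ 0.01, fail to reject H₀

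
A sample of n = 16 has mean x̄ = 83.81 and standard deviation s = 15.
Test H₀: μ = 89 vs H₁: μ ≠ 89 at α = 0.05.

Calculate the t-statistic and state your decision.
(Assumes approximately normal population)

df = n - 1 = 15
SE = s/√n = 15/√16 = 3.7500
t = (x̄ - μ₀)/SE = (83.81 - 89)/3.7500 = -1.3840
Critical value: t_{0.025,15} = ±2.131
p-value ≈ 0.1866
Decision: fail to reject H₀

Answer: t = -1.3840, fail to reject H₀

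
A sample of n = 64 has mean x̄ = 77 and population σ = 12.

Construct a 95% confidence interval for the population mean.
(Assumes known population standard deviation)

Answer: (74.0600, 79.9400)

Derivation:
Confidence level: 95%, α = 0.05
z_0.025 = 1.960
SE = σ/√n = 12/√64 = 1.5000
Margin of error = 1.960 × 1.5000 = 2.9400
CI: x̄ ± margin = 77 ± 2.9400
CI: (74.0600, 79.9400)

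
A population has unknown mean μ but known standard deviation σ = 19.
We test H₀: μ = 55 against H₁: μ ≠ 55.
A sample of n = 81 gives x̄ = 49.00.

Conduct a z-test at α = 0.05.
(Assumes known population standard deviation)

Answer: z = -2.8421, reject H₀

Derivation:
Standard error: SE = σ/√n = 19/√81 = 2.1111
z-statistic: z = (x̄ - μ₀)/SE = (49.00 - 55)/2.1111 = -2.8421
Critical value: ±1.960
p-value = 0.0045
Decision: reject H₀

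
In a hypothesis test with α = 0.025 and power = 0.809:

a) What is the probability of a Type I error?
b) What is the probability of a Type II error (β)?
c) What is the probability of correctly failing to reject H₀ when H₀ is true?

Answer: a) 0.025, b) 0.191, c) 0.975

Derivation:
a) Type I error probability = α = 0.025
b) Power = P(reject H₀ | H₁ true) = 1 - β = 0.809, so Type II error probability = β = 1 - Power = 0.191
c) P(fail to reject H₀ | H₀ true) = 1 - α = 0.975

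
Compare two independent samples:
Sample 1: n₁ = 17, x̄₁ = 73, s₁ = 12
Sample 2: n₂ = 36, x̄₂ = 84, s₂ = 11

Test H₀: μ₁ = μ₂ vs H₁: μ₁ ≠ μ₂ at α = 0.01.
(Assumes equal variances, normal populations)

Pooled variance: s²_p = [16×12² + 35×11²]/(51) = 128.2157
s_p = 11.3232
SE = s_p×√(1/n₁ + 1/n₂) = 11.3232×√(1/17 + 1/36) = 3.3322
t = (x̄₁ - x̄₂)/SE = (73 - 84)/3.3322 = -3.3011
df = 51, t-critical = ±2.676
Decision: reject H₀

Answer: t = -3.3011, reject H₀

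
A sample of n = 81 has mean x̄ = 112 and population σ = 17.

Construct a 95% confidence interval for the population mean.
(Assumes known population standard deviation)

Answer: (108.2978, 115.7022)

Derivation:
Confidence level: 95%, α = 0.05
z_0.025 = 1.960
SE = σ/√n = 17/√81 = 1.8889
Margin of error = 1.960 × 1.8889 = 3.7022
CI: x̄ ± margin = 112 ± 3.7022
CI: (108.2978, 115.7022)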